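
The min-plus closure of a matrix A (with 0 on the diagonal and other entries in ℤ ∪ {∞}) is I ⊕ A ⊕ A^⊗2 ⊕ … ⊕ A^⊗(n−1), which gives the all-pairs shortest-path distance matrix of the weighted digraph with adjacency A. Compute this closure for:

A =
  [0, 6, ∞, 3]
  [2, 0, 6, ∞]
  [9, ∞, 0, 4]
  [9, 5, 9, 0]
Closure =
  [0, 6, 12, 3]
  [2, 0, 6, 5]
  [9, 9, 0, 4]
  [7, 5, 9, 0]

This is the Floyd-Warshall all-pairs shortest-path computation. For each intermediate vertex k = 0, 1, …, 3, update dist[i][j] ← min(dist[i][j], dist[i][k] + dist[k][j]). The final matrix gives, for each (i, j), the minimum total weight of any directed path from i to j (possibly empty when i = j).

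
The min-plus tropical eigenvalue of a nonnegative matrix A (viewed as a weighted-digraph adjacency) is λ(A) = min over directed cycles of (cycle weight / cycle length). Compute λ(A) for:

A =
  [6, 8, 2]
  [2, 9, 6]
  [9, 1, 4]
λ(A) = 5/3

Enumerate directed cycles and compute their means (weight / length). Sample:
  cycle 0 → 0: weight = 6, length = 1, mean = 6/1 ≈ 6.000
  cycle 1 → 1: weight = 9, length = 1, mean = 9/1 ≈ 9.000
  cycle 2 → 2: weight = 4, length = 1, mean = 4/1 ≈ 4.000
  cycle 0 → 1 → 0: weight = 10, length = 2, mean = 10/2 ≈ 5.000
  cycle 0 → 2 → 0: weight = 11, length = 2, mean = 11/2 ≈ 5.500
  cycle 1 → 0 → 1: weight = 10, length = 2, mean = 10/2 ≈ 5.000
Minimum mean = 1.667, attained e.g. along the cycle 0 → 2 → 1 → 0 with weight 5 and length 3. So λ(A) = 5/3 = 5/3.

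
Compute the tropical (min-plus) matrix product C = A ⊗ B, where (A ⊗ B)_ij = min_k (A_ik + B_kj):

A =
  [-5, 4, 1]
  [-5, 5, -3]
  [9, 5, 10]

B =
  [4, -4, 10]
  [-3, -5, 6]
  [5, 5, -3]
A ⊗ B =
  [-1, -9, -2]
  [-1, -9, -6]
  [2, 0, 7]

Apply the min-plus product entry-by-entry:
  C[0][0] = min over k of (A[0][0] + B[0][0] = -5 + 4 = -1, A[0][1] + B[1][0] = 4 + -3 = 1, A[0][2] + B[2][0] = 1 + 5 = 6) = -1 (attained at k = 0)
  C[0][1] = min over k of (A[0][0] + B[0][1] = -5 + -4 = -9, A[0][1] + B[1][1] = 4 + -5 = -1, A[0][2] + B[2][1] = 1 + 5 = 6) = -9 (attained at k = 0)
  C[0][2] = min over k of (A[0][0] + B[0][2] = -5 + 10 = 5, A[0][1] + B[1][2] = 4 + 6 = 10, A[0][2] + B[2][2] = 1 + -3 = -2) = -2 (attained at k = 2)
  C[1][0] = min over k of (A[1][0] + B[0][0] = -5 + 4 = -1, A[1][1] + B[1][0] = 5 + -3 = 2, A[1][2] + B[2][0] = -3 + 5 = 2) = -1 (attained at k = 0)
  C[1][1] = min over k of (A[1][0] + B[0][1] = -5 + -4 = -9, A[1][1] + B[1][1] = 5 + -5 = 0, A[1][2] + B[2][1] = -3 + 5 = 2) = -9 (attained at k = 0)
  C[1][2] = min over k of (A[1][0] + B[0][2] = -5 + 10 = 5, A[1][1] + B[1][2] = 5 + 6 = 11, A[1][2] + B[2][2] = -3 + -3 = -6) = -6 (attained at k = 2)
  C[2][0] = min over k of (A[2][0] + B[0][0] = 9 + 4 = 13, A[2][1] + B[1][0] = 5 + -3 = 2, A[2][2] + B[2][0] = 10 + 5 = 15) = 2 (attained at k = 1)
  C[2][1] = min over k of (A[2][0] + B[0][1] = 9 + -4 = 5, A[2][1] + B[1][1] = 5 + -5 = 0, A[2][2] + B[2][1] = 10 + 5 = 15) = 0 (attained at k = 1)
  C[2][2] = min over k of (A[2][0] + B[0][2] = 9 + 10 = 19, A[2][1] + B[1][2] = 5 + 6 = 11, A[2][2] + B[2][2] = 10 + -3 = 7) = 7 (attained at k = 2)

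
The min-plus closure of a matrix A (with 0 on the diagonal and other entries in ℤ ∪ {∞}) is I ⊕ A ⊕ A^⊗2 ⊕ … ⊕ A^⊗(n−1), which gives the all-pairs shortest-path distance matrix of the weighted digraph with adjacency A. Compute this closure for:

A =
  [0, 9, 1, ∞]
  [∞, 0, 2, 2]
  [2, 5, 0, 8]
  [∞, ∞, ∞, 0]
Closure =
  [0, 6, 1, 8]
  [4, 0, 2, 2]
  [2, 5, 0, 7]
  [∞, ∞, ∞, 0]

This is the Floyd-Warshall all-pairs shortest-path computation. For each intermediate vertex k = 0, 1, …, 3, update dist[i][j] ← min(dist[i][j], dist[i][k] + dist[k][j]). The final matrix gives, for each (i, j), the minimum total weight of any directed path from i to j (possibly empty when i = j).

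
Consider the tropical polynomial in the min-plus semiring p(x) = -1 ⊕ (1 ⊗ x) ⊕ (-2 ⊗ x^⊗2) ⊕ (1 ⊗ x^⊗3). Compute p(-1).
p(-1) = -4

A tropical monomial a ⊗ x^⊗i evaluates to a + i · x. Evaluating each term at x = -1:
  Term 0 contributes -1 + 0 · -1 = -1
  Term 1 contributes 1 + 1 · -1 = 0
  Term 2 contributes -2 + 2 · -1 = -4
  Term 3 contributes 1 + 3 · -1 = -2
p(-1) = ⊕ of these = min[-1, 0, -4, -2] = -4.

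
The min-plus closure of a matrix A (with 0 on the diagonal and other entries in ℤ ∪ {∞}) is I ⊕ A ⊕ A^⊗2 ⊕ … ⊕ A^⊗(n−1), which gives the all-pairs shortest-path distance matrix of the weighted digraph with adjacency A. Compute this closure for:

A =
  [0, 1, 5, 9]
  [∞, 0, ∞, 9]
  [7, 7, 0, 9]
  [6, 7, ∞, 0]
Closure =
  [0, 1, 5, 9]
  [15, 0, 20, 9]
  [7, 7, 0, 9]
  [6, 7, 11, 0]

This is the Floyd-Warshall all-pairs shortest-path computation. For each intermediate vertex k = 0, 1, …, 3, update dist[i][j] ← min(dist[i][j], dist[i][k] + dist[k][j]). The final matrix gives, for each (i, j), the minimum total weight of any directed path from i to j (possibly empty when i = j).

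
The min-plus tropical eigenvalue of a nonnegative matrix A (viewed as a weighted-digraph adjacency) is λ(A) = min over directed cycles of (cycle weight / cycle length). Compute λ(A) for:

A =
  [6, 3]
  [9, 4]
λ(A) = 4

Enumerate directed cycles and compute their means (weight / length). Sample:
  cycle 0 → 0: weight = 6, length = 1, mean = 6/1 ≈ 6.000
  cycle 1 → 1: weight = 4, length = 1, mean = 4/1 ≈ 4.000
  cycle 0 → 1 → 0: weight = 12, length = 2, mean = 12/2 ≈ 6.000
  cycle 1 → 0 → 1: weight = 12, length = 2, mean = 12/2 ≈ 6.000
Minimum mean = 4.000, attained e.g. along the cycle 1 → 1 with weight 4 and length 1. So λ(A) = 4/1 = 4.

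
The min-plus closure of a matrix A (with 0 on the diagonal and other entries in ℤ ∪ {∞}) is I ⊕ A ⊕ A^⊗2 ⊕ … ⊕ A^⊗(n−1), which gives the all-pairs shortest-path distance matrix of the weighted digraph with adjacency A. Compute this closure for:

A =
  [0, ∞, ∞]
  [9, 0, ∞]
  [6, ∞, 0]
Closure =
  [0, ∞, ∞]
  [9, 0, ∞]
  [6, ∞, 0]

This is the Floyd-Warshall all-pairs shortest-path computation. For each intermediate vertex k = 0, 1, …, 2, update dist[i][j] ← min(dist[i][j], dist[i][k] + dist[k][j]). The final matrix gives, for each (i, j), the minimum total weight of any directed path from i to j (possibly empty when i = j).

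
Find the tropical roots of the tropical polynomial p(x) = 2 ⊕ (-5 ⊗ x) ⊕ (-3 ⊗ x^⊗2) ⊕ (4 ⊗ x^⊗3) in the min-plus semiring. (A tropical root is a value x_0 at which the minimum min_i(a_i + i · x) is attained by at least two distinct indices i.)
Roots: {-7, -2, 7}

Each tropical root is a break point of the lower envelope of the lines y = a_i + i · x (there are 4 lines, with slopes 0, 1, ..., 3). Only the lines that attain the minimum somewhere contribute to roots; other lines are dominated. Here the surviving (envelope) indices are i = 3, i = 2, i = 1, i = 0.
Intersections between consecutive envelope lines give the roots: for adjacent envelope indices i < j the intersection is x = (a_i − a_j) / (j − i). Reading off the sorted break points: {-7, -2, 7}.
Verification: at each break x_0, at least two indices attain the minimum of min_i(a_i + i · x_0).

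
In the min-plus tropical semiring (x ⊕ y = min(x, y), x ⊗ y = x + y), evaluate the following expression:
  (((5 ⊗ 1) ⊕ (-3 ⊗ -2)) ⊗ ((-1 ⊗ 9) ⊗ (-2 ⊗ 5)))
(((5 ⊗ 1) ⊕ (-3 ⊗ -2)) ⊗ ((-1 ⊗ 9) ⊗ (-2 ⊗ 5))) = 6

Expand innermost to outermost. Recall ⊕ takes the minimum of its arguments and ⊗ takes their sum. Working out the expression (((5 ⊗ 1) ⊕ (-3 ⊗ -2)) ⊗ ((-1 ⊗ 9) ⊗ (-2 ⊗ 5))) gives 6.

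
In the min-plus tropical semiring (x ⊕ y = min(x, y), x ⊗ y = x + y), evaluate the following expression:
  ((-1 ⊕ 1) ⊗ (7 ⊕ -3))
((-1 ⊕ 1) ⊗ (7 ⊕ -3)) = -4

Expand innermost to outermost. Recall ⊕ takes the minimum of its arguments and ⊗ takes their sum. Working out the expression ((-1 ⊕ 1) ⊗ (7 ⊕ -3)) gives -4.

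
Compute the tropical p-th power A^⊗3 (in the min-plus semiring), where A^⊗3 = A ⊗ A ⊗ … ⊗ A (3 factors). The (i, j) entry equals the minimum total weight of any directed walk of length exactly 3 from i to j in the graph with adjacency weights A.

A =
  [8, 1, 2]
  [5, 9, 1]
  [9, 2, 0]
A^⊗3 =
  [9, 4, 2]
  [8, 3, 1]
  [7, 2, 0]

Each entry (A^⊗3)_ij equals the minimum over all length-3 walks i = v_0 → v_1 → … → v_3 = j of Σ_t A[v_t][v_{t+1}]. For example, for (i, j) = (0, 2) we minimise over 9 possible intermediate vertex sequences; the minimum is 2, attained along the walk 0 → 1 → 2 → 2.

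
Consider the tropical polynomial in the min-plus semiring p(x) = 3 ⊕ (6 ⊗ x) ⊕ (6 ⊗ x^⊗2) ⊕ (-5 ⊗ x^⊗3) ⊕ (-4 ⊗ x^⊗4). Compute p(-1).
p(-1) = -8

A tropical monomial a ⊗ x^⊗i evaluates to a + i · x. Evaluating each term at x = -1:
  Term 0 contributes 3 + 0 · -1 = 3
  Term 1 contributes 6 + 1 · -1 = 5
  Term 2 contributes 6 + 2 · -1 = 4
  Term 3 contributes -5 + 3 · -1 = -8
  Term 4 contributes -4 + 4 · -1 = -8
p(-1) = ⊕ of these = min[3, 5, 4, -8, -8] = -8.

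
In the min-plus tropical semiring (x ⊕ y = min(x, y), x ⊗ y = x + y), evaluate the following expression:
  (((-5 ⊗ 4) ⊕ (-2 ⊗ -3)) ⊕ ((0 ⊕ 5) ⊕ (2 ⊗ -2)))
(((-5 ⊗ 4) ⊕ (-2 ⊗ -3)) ⊕ ((0 ⊕ 5) ⊕ (2 ⊗ -2))) = -5

Expand innermost to outermost. Recall ⊕ takes the minimum of its arguments and ⊗ takes their sum. Working out the expression (((-5 ⊗ 4) ⊕ (-2 ⊗ -3)) ⊕ ((0 ⊕ 5) ⊕ (2 ⊗ -2))) gives -5.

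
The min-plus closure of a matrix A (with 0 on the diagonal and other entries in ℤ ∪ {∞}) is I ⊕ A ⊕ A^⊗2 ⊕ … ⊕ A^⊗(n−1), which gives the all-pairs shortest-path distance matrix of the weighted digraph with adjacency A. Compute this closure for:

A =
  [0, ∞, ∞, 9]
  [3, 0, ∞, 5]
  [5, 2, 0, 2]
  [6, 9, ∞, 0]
Closure =
  [0, 18, ∞, 9]
  [3, 0, ∞, 5]
  [5, 2, 0, 2]
  [6, 9, ∞, 0]

This is the Floyd-Warshall all-pairs shortest-path computation. For each intermediate vertex k = 0, 1, …, 3, update dist[i][j] ← min(dist[i][j], dist[i][k] + dist[k][j]). The final matrix gives, for each (i, j), the minimum total weight of any directed path from i to j (possibly empty when i = j).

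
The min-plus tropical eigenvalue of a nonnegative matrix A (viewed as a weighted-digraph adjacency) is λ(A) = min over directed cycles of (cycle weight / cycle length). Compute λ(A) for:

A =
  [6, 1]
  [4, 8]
λ(A) = 5/2

Enumerate directed cycles and compute their means (weight / length). Sample:
  cycle 0 → 0: weight = 6, length = 1, mean = 6/1 ≈ 6.000
  cycle 1 → 1: weight = 8, length = 1, mean = 8/1 ≈ 8.000
  cycle 0 → 1 → 0: weight = 5, length = 2, mean = 5/2 ≈ 2.500
  cycle 1 → 0 → 1: weight = 5, length = 2, mean = 5/2 ≈ 2.500
Minimum mean = 2.500, attained e.g. along the cycle 0 → 1 → 0 with weight 5 and length 2. So λ(A) = 5/2 = 5/2.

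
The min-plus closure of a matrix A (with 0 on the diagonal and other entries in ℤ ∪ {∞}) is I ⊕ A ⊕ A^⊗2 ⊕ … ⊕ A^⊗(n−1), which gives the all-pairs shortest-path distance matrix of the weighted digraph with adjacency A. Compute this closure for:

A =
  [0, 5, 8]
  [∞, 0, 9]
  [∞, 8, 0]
Closure =
  [0, 5, 8]
  [∞, 0, 9]
  [∞, 8, 0]

This is the Floyd-Warshall all-pairs shortest-path computation. For each intermediate vertex k = 0, 1, …, 2, update dist[i][j] ← min(dist[i][j], dist[i][k] + dist[k][j]). The final matrix gives, for each (i, j), the minimum total weight of any directed path from i to j (possibly empty when i = j).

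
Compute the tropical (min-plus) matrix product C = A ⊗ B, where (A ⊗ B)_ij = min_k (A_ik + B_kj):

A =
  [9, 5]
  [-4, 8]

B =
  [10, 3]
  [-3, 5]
A ⊗ B =
  [2, 10]
  [5, -1]

Apply the min-plus product entry-by-entry:
  C[0][0] = min over k of (A[0][0] + B[0][0] = 9 + 10 = 19, A[0][1] + B[1][0] = 5 + -3 = 2) = 2 (attained at k = 1)
  C[0][1] = min over k of (A[0][0] + B[0][1] = 9 + 3 = 12, A[0][1] + B[1][1] = 5 + 5 = 10) = 10 (attained at k = 1)
  C[1][0] = min over k of (A[1][0] + B[0][0] = -4 + 10 = 6, A[1][1] + B[1][0] = 8 + -3 = 5) = 5 (attained at k = 1)
  C[1][1] = min over k of (A[1][0] + B[0][1] = -4 + 3 = -1, A[1][1] + B[1][1] = 8 + 5 = 13) = -1 (attained at k = 0)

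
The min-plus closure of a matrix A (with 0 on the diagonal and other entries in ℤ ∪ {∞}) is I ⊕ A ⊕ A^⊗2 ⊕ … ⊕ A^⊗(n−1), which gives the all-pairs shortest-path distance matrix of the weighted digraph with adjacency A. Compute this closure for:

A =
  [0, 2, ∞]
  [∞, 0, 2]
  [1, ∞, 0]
Closure =
  [0, 2, 4]
  [3, 0, 2]
  [1, 3, 0]

This is the Floyd-Warshall all-pairs shortest-path computation. For each intermediate vertex k = 0, 1, …, 2, update dist[i][j] ← min(dist[i][j], dist[i][k] + dist[k][j]). The final matrix gives, for each (i, j), the minimum total weight of any directed path from i to j (possibly empty when i = j).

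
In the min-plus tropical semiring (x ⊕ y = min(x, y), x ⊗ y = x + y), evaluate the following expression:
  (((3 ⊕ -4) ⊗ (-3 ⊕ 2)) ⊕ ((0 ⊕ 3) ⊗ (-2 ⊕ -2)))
(((3 ⊕ -4) ⊗ (-3 ⊕ 2)) ⊕ ((0 ⊕ 3) ⊗ (-2 ⊕ -2))) = -7

Expand innermost to outermost. Recall ⊕ takes the minimum of its arguments and ⊗ takes their sum. Working out the expression (((3 ⊕ -4) ⊗ (-3 ⊕ 2)) ⊕ ((0 ⊕ 3) ⊗ (-2 ⊕ -2))) gives -7.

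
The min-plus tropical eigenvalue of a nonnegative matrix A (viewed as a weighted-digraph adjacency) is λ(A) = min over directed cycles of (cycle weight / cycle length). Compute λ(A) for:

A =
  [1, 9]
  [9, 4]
λ(A) = 1

Enumerate directed cycles and compute their means (weight / length). Sample:
  cycle 0 → 0: weight = 1, length = 1, mean = 1/1 ≈ 1.000
  cycle 1 → 1: weight = 4, length = 1, mean = 4/1 ≈ 4.000
  cycle 0 → 1 → 0: weight = 18, length = 2, mean = 18/2 ≈ 9.000
  cycle 1 → 0 → 1: weight = 18, length = 2, mean = 18/2 ≈ 9.000
Minimum mean = 1.000, attained e.g. along the cycle 0 → 0 with weight 1 and length 1. So λ(A) = 1/1 = 1.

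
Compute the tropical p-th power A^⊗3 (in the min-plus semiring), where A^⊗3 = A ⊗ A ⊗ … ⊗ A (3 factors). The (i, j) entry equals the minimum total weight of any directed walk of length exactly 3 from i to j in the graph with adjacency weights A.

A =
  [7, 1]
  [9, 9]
A^⊗3 =
  [17, 11]
  [19, 17]

Each entry (A^⊗3)_ij equals the minimum over all length-3 walks i = v_0 → v_1 → … → v_3 = j of Σ_t A[v_t][v_{t+1}]. For example, for (i, j) = (0, 1) we minimise over 4 possible intermediate vertex sequences; the minimum is 11, attained along the walk 0 → 1 → 0 → 1.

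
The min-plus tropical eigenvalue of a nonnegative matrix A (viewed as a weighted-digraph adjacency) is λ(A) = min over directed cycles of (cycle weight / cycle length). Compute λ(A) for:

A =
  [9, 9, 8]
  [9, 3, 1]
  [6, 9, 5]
λ(A) = 3

Enumerate directed cycles and compute their means (weight / length). Sample:
  cycle 0 → 0: weight = 9, length = 1, mean = 9/1 ≈ 9.000
  cycle 1 → 1: weight = 3, length = 1, mean = 3/1 ≈ 3.000
  cycle 2 → 2: weight = 5, length = 1, mean = 5/1 ≈ 5.000
  cycle 0 → 1 → 0: weight = 18, length = 2, mean = 18/2 ≈ 9.000
  cycle 0 → 2 → 0: weight = 14, length = 2, mean = 14/2 ≈ 7.000
  cycle 1 → 0 → 1: weight = 18, length = 2, mean = 18/2 ≈ 9.000
Minimum mean = 3.000, attained e.g. along the cycle 1 → 1 with weight 3 and length 1. So λ(A) = 3/1 = 3.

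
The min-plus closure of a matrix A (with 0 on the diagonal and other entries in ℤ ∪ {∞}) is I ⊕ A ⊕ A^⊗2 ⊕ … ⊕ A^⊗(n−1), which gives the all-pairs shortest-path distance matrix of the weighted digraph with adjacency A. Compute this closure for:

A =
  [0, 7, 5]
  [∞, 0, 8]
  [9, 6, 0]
Closure =
  [0, 7, 5]
  [17, 0, 8]
  [9, 6, 0]

This is the Floyd-Warshall all-pairs shortest-path computation. For each intermediate vertex k = 0, 1, …, 2, update dist[i][j] ← min(dist[i][j], dist[i][k] + dist[k][j]). The final matrix gives, for each (i, j), the minimum total weight of any directed path from i to j (possibly empty when i = j).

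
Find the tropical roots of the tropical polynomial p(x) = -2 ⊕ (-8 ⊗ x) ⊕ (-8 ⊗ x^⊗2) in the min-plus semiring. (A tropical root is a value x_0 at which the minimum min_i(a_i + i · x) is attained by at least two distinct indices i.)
Roots: {0, 6}

Each tropical root is a break point of the lower envelope of the lines y = a_i + i · x (there are 3 lines, with slopes 0, 1, ..., 2). Only the lines that attain the minimum somewhere contribute to roots; other lines are dominated. Here the surviving (envelope) indices are i = 2, i = 1, i = 0.
Intersections between consecutive envelope lines give the roots: for adjacent envelope indices i < j the intersection is x = (a_i − a_j) / (j − i). Reading off the sorted break points: {0, 6}.
Verification: at each break x_0, at least two indices attain the minimum of min_i(a_i + i · x_0).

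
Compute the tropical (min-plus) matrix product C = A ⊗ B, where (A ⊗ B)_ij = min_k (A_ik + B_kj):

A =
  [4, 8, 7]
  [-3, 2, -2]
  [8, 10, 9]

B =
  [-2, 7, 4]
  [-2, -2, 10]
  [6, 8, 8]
A ⊗ B =
  [2, 6, 8]
  [-5, 0, 1]
  [6, 8, 12]

Apply the min-plus product entry-by-entry:
  C[0][0] = min over k of (A[0][0] + B[0][0] = 4 + -2 = 2, A[0][1] + B[1][0] = 8 + -2 = 6, A[0][2] + B[2][0] = 7 + 6 = 13) = 2 (attained at k = 0)
  C[0][1] = min over k of (A[0][0] + B[0][1] = 4 + 7 = 11, A[0][1] + B[1][1] = 8 + -2 = 6, A[0][2] + B[2][1] = 7 + 8 = 15) = 6 (attained at k = 1)
  C[0][2] = min over k of (A[0][0] + B[0][2] = 4 + 4 = 8, A[0][1] + B[1][2] = 8 + 10 = 18, A[0][2] + B[2][2] = 7 + 8 = 15) = 8 (attained at k = 0)
  C[1][0] = min over k of (A[1][0] + B[0][0] = -3 + -2 = -5, A[1][1] + B[1][0] = 2 + -2 = 0, A[1][2] + B[2][0] = -2 + 6 = 4) = -5 (attained at k = 0)
  C[1][1] = min over k of (A[1][0] + B[0][1] = -3 + 7 = 4, A[1][1] + B[1][1] = 2 + -2 = 0, A[1][2] + B[2][1] = -2 + 8 = 6) = 0 (attained at k = 1)
  C[1][2] = min over k of (A[1][0] + B[0][2] = -3 + 4 = 1, A[1][1] + B[1][2] = 2 + 10 = 12, A[1][2] + B[2][2] = -2 + 8 = 6) = 1 (attained at k = 0)
  C[2][0] = min over k of (A[2][0] + B[0][0] = 8 + -2 = 6, A[2][1] + B[1][0] = 10 + -2 = 8, A[2][2] + B[2][0] = 9 + 6 = 15) = 6 (attained at k = 0)
  C[2][1] = min over k of (A[2][0] + B[0][1] = 8 + 7 = 15, A[2][1] + B[1][1] = 10 + -2 = 8, A[2][2] + B[2][1] = 9 + 8 = 17) = 8 (attained at k = 1)
  C[2][2] = min over k of (A[2][0] + B[0][2] = 8 + 4 = 12, A[2][1] + B[1][2] = 10 + 10 = 20, A[2][2] + B[2][2] = 9 + 8 = 17) = 12 (attained at k = 0)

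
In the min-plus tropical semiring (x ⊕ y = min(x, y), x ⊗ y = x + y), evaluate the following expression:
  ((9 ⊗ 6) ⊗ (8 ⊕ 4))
((9 ⊗ 6) ⊗ (8 ⊕ 4)) = 19

Expand innermost to outermost. Recall ⊕ takes the minimum of its arguments and ⊗ takes their sum. Working out the expression ((9 ⊗ 6) ⊗ (8 ⊕ 4)) gives 19.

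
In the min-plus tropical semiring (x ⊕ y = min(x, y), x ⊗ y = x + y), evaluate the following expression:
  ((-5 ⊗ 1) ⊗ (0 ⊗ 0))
((-5 ⊗ 1) ⊗ (0 ⊗ 0)) = -4

Expand innermost to outermost. Recall ⊕ takes the minimum of its arguments and ⊗ takes their sum. Working out the expression ((-5 ⊗ 1) ⊗ (0 ⊗ 0)) gives -4.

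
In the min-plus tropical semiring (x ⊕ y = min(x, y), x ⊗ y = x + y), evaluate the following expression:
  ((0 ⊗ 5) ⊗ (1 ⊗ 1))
((0 ⊗ 5) ⊗ (1 ⊗ 1)) = 7

Expand innermost to outermost. Recall ⊕ takes the minimum of its arguments and ⊗ takes their sum. Working out the expression ((0 ⊗ 5) ⊗ (1 ⊗ 1)) gives 7.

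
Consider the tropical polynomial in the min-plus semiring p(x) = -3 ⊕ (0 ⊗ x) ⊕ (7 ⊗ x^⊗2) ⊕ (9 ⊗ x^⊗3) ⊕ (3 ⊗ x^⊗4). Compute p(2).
p(2) = -3

A tropical monomial a ⊗ x^⊗i evaluates to a + i · x. Evaluating each term at x = 2:
  Term 0 contributes -3 + 0 · 2 = -3
  Term 1 contributes 0 + 1 · 2 = 2
  Term 2 contributes 7 + 2 · 2 = 11
  Term 3 contributes 9 + 3 · 2 = 15
  Term 4 contributes 3 + 4 · 2 = 11
p(2) = ⊕ of these = min[-3, 2, 11, 15, 11] = -3.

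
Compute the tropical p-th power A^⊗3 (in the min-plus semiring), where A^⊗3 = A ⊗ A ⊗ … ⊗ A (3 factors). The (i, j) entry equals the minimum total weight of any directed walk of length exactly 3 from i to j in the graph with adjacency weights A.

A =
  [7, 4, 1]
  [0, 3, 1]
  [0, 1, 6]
A^⊗3 =
  [2, 5, 2]
  [1, 2, 2]
  [1, 2, 2]

Each entry (A^⊗3)_ij equals the minimum over all length-3 walks i = v_0 → v_1 → … → v_3 = j of Σ_t A[v_t][v_{t+1}]. For example, for (i, j) = (0, 2) we minimise over 9 possible intermediate vertex sequences; the minimum is 2, attained along the walk 0 → 2 → 0 → 2.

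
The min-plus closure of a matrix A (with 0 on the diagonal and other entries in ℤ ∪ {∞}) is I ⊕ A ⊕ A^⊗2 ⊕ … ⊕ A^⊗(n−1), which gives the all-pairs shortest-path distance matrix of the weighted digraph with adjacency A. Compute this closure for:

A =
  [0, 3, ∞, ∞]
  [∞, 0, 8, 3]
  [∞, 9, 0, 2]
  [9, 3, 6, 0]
Closure =
  [0, 3, 11, 6]
  [12, 0, 8, 3]
  [11, 5, 0, 2]
  [9, 3, 6, 0]

This is the Floyd-Warshall all-pairs shortest-path computation. For each intermediate vertex k = 0, 1, …, 3, update dist[i][j] ← min(dist[i][j], dist[i][k] + dist[k][j]). The final matrix gives, for each (i, j), the minimum total weight of any directed path from i to j (possibly empty when i = j).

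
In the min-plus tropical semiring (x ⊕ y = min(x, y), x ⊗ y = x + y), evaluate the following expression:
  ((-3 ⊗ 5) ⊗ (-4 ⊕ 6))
((-3 ⊗ 5) ⊗ (-4 ⊕ 6)) = -2

Expand innermost to outermost. Recall ⊕ takes the minimum of its arguments and ⊗ takes their sum. Working out the expression ((-3 ⊗ 5) ⊗ (-4 ⊕ 6)) gives -2.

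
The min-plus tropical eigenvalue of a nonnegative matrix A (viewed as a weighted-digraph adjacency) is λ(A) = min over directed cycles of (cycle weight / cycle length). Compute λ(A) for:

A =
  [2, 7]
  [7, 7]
λ(A) = 2

Enumerate directed cycles and compute their means (weight / length). Sample:
  cycle 0 → 0: weight = 2, length = 1, mean = 2/1 ≈ 2.000
  cycle 1 → 1: weight = 7, length = 1, mean = 7/1 ≈ 7.000
  cycle 0 → 1 → 0: weight = 14, length = 2, mean = 14/2 ≈ 7.000
  cycle 1 → 0 → 1: weight = 14, length = 2, mean = 14/2 ≈ 7.000
Minimum mean = 2.000, attained e.g. along the cycle 0 → 0 with weight 2 and length 1. So λ(A) = 2/1 = 2.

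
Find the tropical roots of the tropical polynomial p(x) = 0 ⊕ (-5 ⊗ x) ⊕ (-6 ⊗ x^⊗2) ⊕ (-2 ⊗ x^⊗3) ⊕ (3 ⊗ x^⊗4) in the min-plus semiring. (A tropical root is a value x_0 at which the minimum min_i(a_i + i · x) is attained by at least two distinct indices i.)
Roots: {-5, -4, 1, 5}

Each tropical root is a break point of the lower envelope of the lines y = a_i + i · x (there are 5 lines, with slopes 0, 1, ..., 4). Only the lines that attain the minimum somewhere contribute to roots; other lines are dominated. Here the surviving (envelope) indices are i = 4, i = 3, i = 2, i = 1, i = 0.
Intersections between consecutive envelope lines give the roots: for adjacent envelope indices i < j the intersection is x = (a_i − a_j) / (j − i). Reading off the sorted break points: {-5, -4, 1, 5}.
Verification: at each break x_0, at least two indices attain the minimum of min_i(a_i + i · x_0).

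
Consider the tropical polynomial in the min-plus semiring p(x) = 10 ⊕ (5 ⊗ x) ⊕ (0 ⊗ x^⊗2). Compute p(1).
p(1) = 2

A tropical monomial a ⊗ x^⊗i evaluates to a + i · x. Evaluating each term at x = 1:
  Term 0 contributes 10 + 0 · 1 = 10
  Term 1 contributes 5 + 1 · 1 = 6
  Term 2 contributes 0 + 2 · 1 = 2
p(1) = ⊕ of these = min[10, 6, 2] = 2.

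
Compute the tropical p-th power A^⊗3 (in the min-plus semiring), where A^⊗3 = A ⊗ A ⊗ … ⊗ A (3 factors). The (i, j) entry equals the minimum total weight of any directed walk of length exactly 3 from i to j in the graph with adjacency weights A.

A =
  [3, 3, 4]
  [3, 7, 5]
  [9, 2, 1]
A^⊗3 =
  [9, 7, 6]
  [9, 8, 7]
  [6, 4, 3]

Each entry (A^⊗3)_ij equals the minimum over all length-3 walks i = v_0 → v_1 → … → v_3 = j of Σ_t A[v_t][v_{t+1}]. For example, for (i, j) = (0, 2) we minimise over 9 possible intermediate vertex sequences; the minimum is 6, attained along the walk 0 → 2 → 2 → 2.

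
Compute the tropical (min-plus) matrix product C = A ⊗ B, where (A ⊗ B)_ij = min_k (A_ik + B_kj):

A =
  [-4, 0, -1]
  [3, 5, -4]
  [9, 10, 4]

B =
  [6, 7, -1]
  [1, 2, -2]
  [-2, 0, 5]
A ⊗ B =
  [-3, -1, -5]
  [-6, -4, 1]
  [2, 4, 8]

Apply the min-plus product entry-by-entry:
  C[0][0] = min over k of (A[0][0] + B[0][0] = -4 + 6 = 2, A[0][1] + B[1][0] = 0 + 1 = 1, A[0][2] + B[2][0] = -1 + -2 = -3) = -3 (attained at k = 2)
  C[0][1] = min over k of (A[0][0] + B[0][1] = -4 + 7 = 3, A[0][1] + B[1][1] = 0 + 2 = 2, A[0][2] + B[2][1] = -1 + 0 = -1) = -1 (attained at k = 2)
  C[0][2] = min over k of (A[0][0] + B[0][2] = -4 + -1 = -5, A[0][1] + B[1][2] = 0 + -2 = -2, A[0][2] + B[2][2] = -1 + 5 = 4) = -5 (attained at k = 0)
  C[1][0] = min over k of (A[1][0] + B[0][0] = 3 + 6 = 9, A[1][1] + B[1][0] = 5 + 1 = 6, A[1][2] + B[2][0] = -4 + -2 = -6) = -6 (attained at k = 2)
  C[1][1] = min over k of (A[1][0] + B[0][1] = 3 + 7 = 10, A[1][1] + B[1][1] = 5 + 2 = 7, A[1][2] + B[2][1] = -4 + 0 = -4) = -4 (attained at k = 2)
  C[1][2] = min over k of (A[1][0] + B[0][2] = 3 + -1 = 2, A[1][1] + B[1][2] = 5 + -2 = 3, A[1][2] + B[2][2] = -4 + 5 = 1) = 1 (attained at k = 2)
  C[2][0] = min over k of (A[2][0] + B[0][0] = 9 + 6 = 15, A[2][1] + B[1][0] = 10 + 1 = 11, A[2][2] + B[2][0] = 4 + -2 = 2) = 2 (attained at k = 2)
  C[2][1] = min over k of (A[2][0] + B[0][1] = 9 + 7 = 16, A[2][1] + B[1][1] = 10 + 2 = 12, A[2][2] + B[2][1] = 4 + 0 = 4) = 4 (attained at k = 2)
  C[2][2] = min over k of (A[2][0] + B[0][2] = 9 + -1 = 8, A[2][1] + B[1][2] = 10 + -2 = 8, A[2][2] + B[2][2] = 4 + 5 = 9) = 8 (attained at k = 0)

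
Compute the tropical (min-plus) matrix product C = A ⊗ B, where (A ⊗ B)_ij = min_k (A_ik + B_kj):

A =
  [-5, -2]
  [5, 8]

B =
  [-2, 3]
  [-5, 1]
A ⊗ B =
  [-7, -2]
  [3, 8]

Apply the min-plus product entry-by-entry:
  C[0][0] = min over k of (A[0][0] + B[0][0] = -5 + -2 = -7, A[0][1] + B[1][0] = -2 + -5 = -7) = -7 (attained at k = 0)
  C[0][1] = min over k of (A[0][0] + B[0][1] = -5 + 3 = -2, A[0][1] + B[1][1] = -2 + 1 = -1) = -2 (attained at k = 0)
  C[1][0] = min over k of (A[1][0] + B[0][0] = 5 + -2 = 3, A[1][1] + B[1][0] = 8 + -5 = 3) = 3 (attained at k = 0)
  C[1][1] = min over k of (A[1][0] + B[0][1] = 5 + 3 = 8, A[1][1] + B[1][1] = 8 + 1 = 9) = 8 (attained at k = 0)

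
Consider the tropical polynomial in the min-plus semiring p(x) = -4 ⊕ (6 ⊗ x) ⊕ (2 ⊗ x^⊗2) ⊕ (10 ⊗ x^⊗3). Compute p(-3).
p(-3) = -4

A tropical monomial a ⊗ x^⊗i evaluates to a + i · x. Evaluating each term at x = -3:
  Term 0 contributes -4 + 0 · -3 = -4
  Term 1 contributes 6 + 1 · -3 = 3
  Term 2 contributes 2 + 2 · -3 = -4
  Term 3 contributes 10 + 3 · -3 = 1
p(-3) = ⊕ of these = min[-4, 3, -4, 1] = -4.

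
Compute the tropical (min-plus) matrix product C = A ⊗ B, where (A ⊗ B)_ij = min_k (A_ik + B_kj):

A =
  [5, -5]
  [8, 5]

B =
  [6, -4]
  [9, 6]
A ⊗ B =
  [4, 1]
  [14, 4]

Apply the min-plus product entry-by-entry:
  C[0][0] = min over k of (A[0][0] + B[0][0] = 5 + 6 = 11, A[0][1] + B[1][0] = -5 + 9 = 4) = 4 (attained at k = 1)
  C[0][1] = min over k of (A[0][0] + B[0][1] = 5 + -4 = 1, A[0][1] + B[1][1] = -5 + 6 = 1) = 1 (attained at k = 0)
  C[1][0] = min over k of (A[1][0] + B[0][0] = 8 + 6 = 14, A[1][1] + B[1][0] = 5 + 9 = 14) = 14 (attained at k = 0)
  C[1][1] = min over k of (A[1][0] + B[0][1] = 8 + -4 = 4, A[1][1] + B[1][1] = 5 + 6 = 11) = 4 (attained at k = 0)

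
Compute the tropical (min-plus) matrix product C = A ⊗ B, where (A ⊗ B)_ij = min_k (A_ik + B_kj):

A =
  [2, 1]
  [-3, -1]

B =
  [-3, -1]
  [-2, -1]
A ⊗ B =
  [-1, 0]
  [-6, -4]

Apply the min-plus product entry-by-entry:
  C[0][0] = min over k of (A[0][0] + B[0][0] = 2 + -3 = -1, A[0][1] + B[1][0] = 1 + -2 = -1) = -1 (attained at k = 0)
  C[0][1] = min over k of (A[0][0] + B[0][1] = 2 + -1 = 1, A[0][1] + B[1][1] = 1 + -1 = 0) = 0 (attained at k = 1)
  C[1][0] = min over k of (A[1][0] + B[0][0] = -3 + -3 = -6, A[1][1] + B[1][0] = -1 + -2 = -3) = -6 (attained at k = 0)
  C[1][1] = min over k of (A[1][0] + B[0][1] = -3 + -1 = -4, A[1][1] + B[1][1] = -1 + -1 = -2) = -4 (attained at k = 0)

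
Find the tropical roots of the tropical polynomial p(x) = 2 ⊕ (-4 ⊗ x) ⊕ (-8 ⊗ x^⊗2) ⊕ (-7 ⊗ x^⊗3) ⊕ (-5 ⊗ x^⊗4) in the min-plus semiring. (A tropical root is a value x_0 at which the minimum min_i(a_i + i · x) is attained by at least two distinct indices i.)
Roots: {-2, -1, 4, 6}

Each tropical root is a break point of the lower envelope of the lines y = a_i + i · x (there are 5 lines, with slopes 0, 1, ..., 4). Only the lines that attain the minimum somewhere contribute to roots; other lines are dominated. Here the surviving (envelope) indices are i = 4, i = 3, i = 2, i = 1, i = 0.
Intersections between consecutive envelope lines give the roots: for adjacent envelope indices i < j the intersection is x = (a_i − a_j) / (j − i). Reading off the sorted break points: {-2, -1, 4, 6}.
Verification: at each break x_0, at least two indices attain the minimum of min_i(a_i + i · x_0).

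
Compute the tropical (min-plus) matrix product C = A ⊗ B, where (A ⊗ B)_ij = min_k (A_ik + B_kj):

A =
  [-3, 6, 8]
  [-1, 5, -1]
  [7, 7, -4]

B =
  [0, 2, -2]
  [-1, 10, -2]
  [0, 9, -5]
A ⊗ B =
  [-3, -1, -5]
  [-1, 1, -6]
  [-4, 5, -9]

Apply the min-plus product entry-by-entry:
  C[0][0] = min over k of (A[0][0] + B[0][0] = -3 + 0 = -3, A[0][1] + B[1][0] = 6 + -1 = 5, A[0][2] + B[2][0] = 8 + 0 = 8) = -3 (attained at k = 0)
  C[0][1] = min over k of (A[0][0] + B[0][1] = -3 + 2 = -1, A[0][1] + B[1][1] = 6 + 10 = 16, A[0][2] + B[2][1] = 8 + 9 = 17) = -1 (attained at k = 0)
  C[0][2] = min over k of (A[0][0] + B[0][2] = -3 + -2 = -5, A[0][1] + B[1][2] = 6 + -2 = 4, A[0][2] + B[2][2] = 8 + -5 = 3) = -5 (attained at k = 0)
  C[1][0] = min over k of (A[1][0] + B[0][0] = -1 + 0 = -1, A[1][1] + B[1][0] = 5 + -1 = 4, A[1][2] + B[2][0] = -1 + 0 = -1) = -1 (attained at k = 0)
  C[1][1] = min over k of (A[1][0] + B[0][1] = -1 + 2 = 1, A[1][1] + B[1][1] = 5 + 10 = 15, A[1][2] + B[2][1] = -1 + 9 = 8) = 1 (attained at k = 0)
  C[1][2] = min over k of (A[1][0] + B[0][2] = -1 + -2 = -3, A[1][1] + B[1][2] = 5 + -2 = 3, A[1][2] + B[2][2] = -1 + -5 = -6) = -6 (attained at k = 2)
  C[2][0] = min over k of (A[2][0] + B[0][0] = 7 + 0 = 7, A[2][1] + B[1][0] = 7 + -1 = 6, A[2][2] + B[2][0] = -4 + 0 = -4) = -4 (attained at k = 2)
  C[2][1] = min over k of (A[2][0] + B[0][1] = 7 + 2 = 9, A[2][1] + B[1][1] = 7 + 10 = 17, A[2][2] + B[2][1] = -4 + 9 = 5) = 5 (attained at k = 2)
  C[2][2] = min over k of (A[2][0] + B[0][2] = 7 + -2 = 5, A[2][1] + B[1][2] = 7 + -2 = 5, A[2][2] + B[2][2] = -4 + -5 = -9) = -9 (attained at k = 2)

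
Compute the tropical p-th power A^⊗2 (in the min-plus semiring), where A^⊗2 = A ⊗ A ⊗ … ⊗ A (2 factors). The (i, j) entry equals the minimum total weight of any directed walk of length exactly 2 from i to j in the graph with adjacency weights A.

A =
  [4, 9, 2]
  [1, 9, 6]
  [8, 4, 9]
A^⊗2 =
  [8, 6, 6]
  [5, 10, 3]
  [5, 13, 10]

Each entry (A^⊗2)_ij equals the minimum over all length-2 walks i = v_0 → v_1 → … → v_2 = j of Σ_t A[v_t][v_{t+1}]. For example, for (i, j) = (0, 2) we minimise over 3 possible intermediate vertex sequences; the minimum is 6, attained along the walk 0 → 0 → 2.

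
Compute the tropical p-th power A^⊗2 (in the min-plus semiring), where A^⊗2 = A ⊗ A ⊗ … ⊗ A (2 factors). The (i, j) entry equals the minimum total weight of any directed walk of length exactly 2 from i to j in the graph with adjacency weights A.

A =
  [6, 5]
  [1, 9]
A^⊗2 =
  [6, 11]
  [7, 6]

Each entry (A^⊗2)_ij equals the minimum over all length-2 walks i = v_0 → v_1 → … → v_2 = j of Σ_t A[v_t][v_{t+1}]. For example, for (i, j) = (0, 1) we minimise over 2 possible intermediate vertex sequences; the minimum is 11, attained along the walk 0 → 0 → 1.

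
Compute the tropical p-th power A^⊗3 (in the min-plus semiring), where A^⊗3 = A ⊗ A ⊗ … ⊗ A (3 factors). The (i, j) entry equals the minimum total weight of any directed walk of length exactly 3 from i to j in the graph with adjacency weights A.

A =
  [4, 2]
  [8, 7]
A^⊗3 =
  [12, 10]
  [16, 14]

Each entry (A^⊗3)_ij equals the minimum over all length-3 walks i = v_0 → v_1 → … → v_3 = j of Σ_t A[v_t][v_{t+1}]. For example, for (i, j) = (0, 1) we minimise over 4 possible intermediate vertex sequences; the minimum is 10, attained along the walk 0 → 0 → 0 → 1.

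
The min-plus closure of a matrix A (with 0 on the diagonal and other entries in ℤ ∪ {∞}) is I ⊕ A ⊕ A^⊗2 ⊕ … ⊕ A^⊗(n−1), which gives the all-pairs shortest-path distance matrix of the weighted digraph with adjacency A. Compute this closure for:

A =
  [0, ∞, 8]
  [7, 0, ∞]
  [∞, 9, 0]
Closure =
  [0, 17, 8]
  [7, 0, 15]
  [16, 9, 0]

This is the Floyd-Warshall all-pairs shortest-path computation. For each intermediate vertex k = 0, 1, …, 2, update dist[i][j] ← min(dist[i][j], dist[i][k] + dist[k][j]). The final matrix gives, for each (i, j), the minimum total weight of any directed path from i to j (possibly empty when i = j).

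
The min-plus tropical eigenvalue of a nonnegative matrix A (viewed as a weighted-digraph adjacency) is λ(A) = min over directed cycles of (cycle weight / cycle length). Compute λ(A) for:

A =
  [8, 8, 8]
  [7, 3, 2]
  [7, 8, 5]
λ(A) = 3

Enumerate directed cycles and compute their means (weight / length). Sample:
  cycle 0 → 0: weight = 8, length = 1, mean = 8/1 ≈ 8.000
  cycle 1 → 1: weight = 3, length = 1, mean = 3/1 ≈ 3.000
  cycle 2 → 2: weight = 5, length = 1, mean = 5/1 ≈ 5.000
  cycle 0 → 1 → 0: weight = 15, length = 2, mean = 15/2 ≈ 7.500
  cycle 0 → 2 → 0: weight = 15, length = 2, mean = 15/2 ≈ 7.500
  cycle 1 → 0 → 1: weight = 15, length = 2, mean = 15/2 ≈ 7.500
Minimum mean = 3.000, attained e.g. along the cycle 1 → 1 with weight 3 and length 1. So λ(A) = 3/1 = 3.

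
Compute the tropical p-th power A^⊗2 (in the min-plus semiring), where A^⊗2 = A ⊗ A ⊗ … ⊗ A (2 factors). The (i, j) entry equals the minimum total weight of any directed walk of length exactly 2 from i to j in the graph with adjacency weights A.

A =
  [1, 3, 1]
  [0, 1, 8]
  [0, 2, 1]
A^⊗2 =
  [1, 3, 2]
  [1, 2, 1]
  [1, 3, 1]

Each entry (A^⊗2)_ij equals the minimum over all length-2 walks i = v_0 → v_1 → … → v_2 = j of Σ_t A[v_t][v_{t+1}]. For example, for (i, j) = (0, 2) we minimise over 3 possible intermediate vertex sequences; the minimum is 2, attained along the walk 0 → 0 → 2.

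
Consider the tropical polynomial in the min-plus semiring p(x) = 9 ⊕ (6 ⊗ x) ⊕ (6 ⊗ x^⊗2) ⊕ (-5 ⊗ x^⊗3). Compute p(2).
p(2) = 1

A tropical monomial a ⊗ x^⊗i evaluates to a + i · x. Evaluating each term at x = 2:
  Term 0 contributes 9 + 0 · 2 = 9
  Term 1 contributes 6 + 1 · 2 = 8
  Term 2 contributes 6 + 2 · 2 = 10
  Term 3 contributes -5 + 3 · 2 = 1
p(2) = ⊕ of these = min[9, 8, 10, 1] = 1.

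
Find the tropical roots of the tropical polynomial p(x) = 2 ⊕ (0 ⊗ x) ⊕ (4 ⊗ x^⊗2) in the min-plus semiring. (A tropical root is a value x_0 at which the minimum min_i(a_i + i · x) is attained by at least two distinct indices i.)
Roots: {-4, 2}

Each tropical root is a break point of the lower envelope of the lines y = a_i + i · x (there are 3 lines, with slopes 0, 1, ..., 2). Only the lines that attain the minimum somewhere contribute to roots; other lines are dominated. Here the surviving (envelope) indices are i = 2, i = 1, i = 0.
Intersections between consecutive envelope lines give the roots: for adjacent envelope indices i < j the intersection is x = (a_i − a_j) / (j − i). Reading off the sorted break points: {-4, 2}.
Verification: at each break x_0, at least two indices attain the minimum of min_i(a_i + i · x_0).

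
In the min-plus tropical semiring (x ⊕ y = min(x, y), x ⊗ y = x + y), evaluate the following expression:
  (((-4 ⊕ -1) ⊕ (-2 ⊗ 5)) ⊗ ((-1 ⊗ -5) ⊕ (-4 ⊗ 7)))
(((-4 ⊕ -1) ⊕ (-2 ⊗ 5)) ⊗ ((-1 ⊗ -5) ⊕ (-4 ⊗ 7))) = -10

Expand innermost to outermost. Recall ⊕ takes the minimum of its arguments and ⊗ takes their sum. Working out the expression (((-4 ⊕ -1) ⊕ (-2 ⊗ 5)) ⊗ ((-1 ⊗ -5) ⊕ (-4 ⊗ 7))) gives -10.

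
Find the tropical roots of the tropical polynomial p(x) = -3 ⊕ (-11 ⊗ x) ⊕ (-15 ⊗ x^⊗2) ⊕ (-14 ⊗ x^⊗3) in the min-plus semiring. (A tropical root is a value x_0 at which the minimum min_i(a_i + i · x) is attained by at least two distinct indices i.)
Roots: {-1, 4, 8}

Each tropical root is a break point of the lower envelope of the lines y = a_i + i · x (there are 4 lines, with slopes 0, 1, ..., 3). Only the lines that attain the minimum somewhere contribute to roots; other lines are dominated. Here the surviving (envelope) indices are i = 3, i = 2, i = 1, i = 0.
Intersections between consecutive envelope lines give the roots: for adjacent envelope indices i < j the intersection is x = (a_i − a_j) / (j − i). Reading off the sorted break points: {-1, 4, 8}.
Verification: at each break x_0, at least two indices attain the minimum of min_i(a_i + i · x_0).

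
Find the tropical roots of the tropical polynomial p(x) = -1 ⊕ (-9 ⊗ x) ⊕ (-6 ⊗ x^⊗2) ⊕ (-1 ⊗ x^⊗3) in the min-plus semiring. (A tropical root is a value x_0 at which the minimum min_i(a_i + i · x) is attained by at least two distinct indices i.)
Roots: {-5, -3, 8}

Each tropical root is a break point of the lower envelope of the lines y = a_i + i · x (there are 4 lines, with slopes 0, 1, ..., 3). Only the lines that attain the minimum somewhere contribute to roots; other lines are dominated. Here the surviving (envelope) indices are i = 3, i = 2, i = 1, i = 0.
Intersections between consecutive envelope lines give the roots: for adjacent envelope indices i < j the intersection is x = (a_i − a_j) / (j − i). Reading off the sorted break points: {-5, -3, 8}.
Verification: at each break x_0, at least two indices attain the minimum of min_i(a_i + i · x_0).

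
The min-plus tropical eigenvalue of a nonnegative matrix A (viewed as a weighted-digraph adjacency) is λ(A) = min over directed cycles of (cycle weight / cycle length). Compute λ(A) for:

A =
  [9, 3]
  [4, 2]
λ(A) = 2

Enumerate directed cycles and compute their means (weight / length). Sample:
  cycle 0 → 0: weight = 9, length = 1, mean = 9/1 ≈ 9.000
  cycle 1 → 1: weight = 2, length = 1, mean = 2/1 ≈ 2.000
  cycle 0 → 1 → 0: weight = 7, length = 2, mean = 7/2 ≈ 3.500
  cycle 1 → 0 → 1: weight = 7, length = 2, mean = 7/2 ≈ 3.500
Minimum mean = 2.000, attained e.g. along the cycle 1 → 1 with weight 2 and length 1. So λ(A) = 2/1 = 2.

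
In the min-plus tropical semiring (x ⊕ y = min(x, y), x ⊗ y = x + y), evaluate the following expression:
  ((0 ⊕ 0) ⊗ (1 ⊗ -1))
((0 ⊕ 0) ⊗ (1 ⊗ -1)) = 0

Expand innermost to outermost. Recall ⊕ takes the minimum of its arguments and ⊗ takes their sum. Working out the expression ((0 ⊕ 0) ⊗ (1 ⊗ -1)) gives 0.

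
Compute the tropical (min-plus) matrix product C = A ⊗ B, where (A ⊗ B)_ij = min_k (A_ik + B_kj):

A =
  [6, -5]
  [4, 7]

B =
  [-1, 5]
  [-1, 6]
A ⊗ B =
  [-6, 1]
  [3, 9]

Apply the min-plus product entry-by-entry:
  C[0][0] = min over k of (A[0][0] + B[0][0] = 6 + -1 = 5, A[0][1] + B[1][0] = -5 + -1 = -6) = -6 (attained at k = 1)
  C[0][1] = min over k of (A[0][0] + B[0][1] = 6 + 5 = 11, A[0][1] + B[1][1] = -5 + 6 = 1) = 1 (attained at k = 1)
  C[1][0] = min over k of (A[1][0] + B[0][0] = 4 + -1 = 3, A[1][1] + B[1][0] = 7 + -1 = 6) = 3 (attained at k = 0)
  C[1][1] = min over k of (A[1][0] + B[0][1] = 4 + 5 = 9, A[1][1] + B[1][1] = 7 + 6 = 13) = 9 (attained at k = 0)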